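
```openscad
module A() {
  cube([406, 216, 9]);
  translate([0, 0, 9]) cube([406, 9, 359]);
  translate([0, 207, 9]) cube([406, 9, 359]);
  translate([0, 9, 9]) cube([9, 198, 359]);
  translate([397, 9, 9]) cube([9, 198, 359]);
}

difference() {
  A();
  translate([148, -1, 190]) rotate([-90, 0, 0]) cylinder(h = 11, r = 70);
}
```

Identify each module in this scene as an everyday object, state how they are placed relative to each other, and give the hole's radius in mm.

The subtracted cylinder has r = 70 mm.

A is an open box. The open box has a circular hole through its front wall. The hole's radius is 70 mm.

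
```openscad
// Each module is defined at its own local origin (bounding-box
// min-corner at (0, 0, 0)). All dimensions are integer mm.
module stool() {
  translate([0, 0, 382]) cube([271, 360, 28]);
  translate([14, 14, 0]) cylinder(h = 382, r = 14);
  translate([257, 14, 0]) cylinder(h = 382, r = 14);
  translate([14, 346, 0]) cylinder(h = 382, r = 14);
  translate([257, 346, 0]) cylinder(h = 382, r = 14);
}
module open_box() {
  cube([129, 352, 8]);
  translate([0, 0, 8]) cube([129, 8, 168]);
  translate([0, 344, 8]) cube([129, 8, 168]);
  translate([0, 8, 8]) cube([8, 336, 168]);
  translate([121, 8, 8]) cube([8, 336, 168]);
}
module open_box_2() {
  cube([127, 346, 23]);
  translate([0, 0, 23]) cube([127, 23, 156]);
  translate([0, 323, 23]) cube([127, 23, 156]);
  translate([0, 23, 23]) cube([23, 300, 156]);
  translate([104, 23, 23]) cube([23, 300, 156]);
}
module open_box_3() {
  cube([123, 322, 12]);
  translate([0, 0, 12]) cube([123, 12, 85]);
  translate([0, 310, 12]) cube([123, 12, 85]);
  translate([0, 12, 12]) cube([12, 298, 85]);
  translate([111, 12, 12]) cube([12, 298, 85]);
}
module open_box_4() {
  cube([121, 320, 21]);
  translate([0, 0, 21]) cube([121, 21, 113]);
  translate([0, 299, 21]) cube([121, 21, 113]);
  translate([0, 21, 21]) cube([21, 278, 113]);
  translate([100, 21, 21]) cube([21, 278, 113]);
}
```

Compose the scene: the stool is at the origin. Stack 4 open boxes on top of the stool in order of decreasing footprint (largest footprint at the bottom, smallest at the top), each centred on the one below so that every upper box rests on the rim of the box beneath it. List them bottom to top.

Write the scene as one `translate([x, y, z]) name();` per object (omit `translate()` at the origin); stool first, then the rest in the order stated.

stool();
translate([71, 4, 410]) open_box();
translate([72, 7, 586]) open_box_2();
translate([74, 19, 765]) open_box_3();
translate([75, 20, 862]) open_box_4();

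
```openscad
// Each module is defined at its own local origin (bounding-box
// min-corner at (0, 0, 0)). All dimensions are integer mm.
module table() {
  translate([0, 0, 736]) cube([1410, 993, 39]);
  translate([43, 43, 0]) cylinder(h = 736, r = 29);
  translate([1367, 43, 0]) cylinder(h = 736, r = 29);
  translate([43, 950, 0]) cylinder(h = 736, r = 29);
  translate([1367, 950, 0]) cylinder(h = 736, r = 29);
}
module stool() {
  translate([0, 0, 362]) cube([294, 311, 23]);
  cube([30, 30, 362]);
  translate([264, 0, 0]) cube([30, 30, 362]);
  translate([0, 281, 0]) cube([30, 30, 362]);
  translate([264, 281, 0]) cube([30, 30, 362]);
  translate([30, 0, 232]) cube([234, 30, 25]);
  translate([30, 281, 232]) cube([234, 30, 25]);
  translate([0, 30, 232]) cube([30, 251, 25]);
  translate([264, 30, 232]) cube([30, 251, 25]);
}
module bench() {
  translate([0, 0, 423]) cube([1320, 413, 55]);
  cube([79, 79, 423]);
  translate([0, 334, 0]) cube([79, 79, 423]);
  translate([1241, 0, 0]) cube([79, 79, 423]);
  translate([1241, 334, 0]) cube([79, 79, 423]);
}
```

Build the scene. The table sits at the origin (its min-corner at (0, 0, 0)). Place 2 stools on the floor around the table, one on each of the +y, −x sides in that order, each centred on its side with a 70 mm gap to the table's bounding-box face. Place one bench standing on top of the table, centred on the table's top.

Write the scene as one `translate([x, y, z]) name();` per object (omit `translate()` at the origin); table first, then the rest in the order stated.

table();
translate([558, 1063, 0]) stool();
translate([-364, 341, 0]) stool();
translate([45, 290, 775]) bench();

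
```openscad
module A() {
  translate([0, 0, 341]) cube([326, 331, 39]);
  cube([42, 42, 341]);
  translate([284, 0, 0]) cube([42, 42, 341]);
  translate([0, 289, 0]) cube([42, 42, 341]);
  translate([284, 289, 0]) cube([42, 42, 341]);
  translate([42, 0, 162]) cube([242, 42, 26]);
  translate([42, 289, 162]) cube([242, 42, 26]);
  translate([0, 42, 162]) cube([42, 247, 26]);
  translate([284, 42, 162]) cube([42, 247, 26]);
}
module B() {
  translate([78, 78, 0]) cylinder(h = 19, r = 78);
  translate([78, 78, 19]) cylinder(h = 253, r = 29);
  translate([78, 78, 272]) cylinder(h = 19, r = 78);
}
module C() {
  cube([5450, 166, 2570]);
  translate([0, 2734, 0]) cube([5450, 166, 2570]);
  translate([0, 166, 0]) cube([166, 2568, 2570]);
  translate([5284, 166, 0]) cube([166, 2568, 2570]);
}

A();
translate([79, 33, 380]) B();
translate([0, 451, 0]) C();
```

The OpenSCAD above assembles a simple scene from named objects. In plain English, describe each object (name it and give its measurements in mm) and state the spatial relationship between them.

A is a four-legged stool. The seat is a 326×331×39 mm slab whose top surface is at z = 380 mm; four square legs, each 42×42 mm in cross-section, run from the floor (z = 0) to the underside of the seat, each flush with a corner of the seat. Four stretchers, 42 mm wide and 26 mm tall, connect adjacent legs with their undersides at z = 162 mm, each running between the inner faces of the legs it joins and aligned with the legs' outer faces on the other axis.

B is a spool: two coaxial disc flanges of radius 78 mm and thickness 19 mm, joined by a core cylinder of radius 29 mm and height 253 mm. The lower flange rests on z = 0 and the three cylinders share a vertical axis.

C is a box-shaped house frame (walls only): outside footprint 5450×2900 mm, wall height 2570 mm, wall thickness 166 mm. The two y-facing walls run the full x-width; the two x-facing walls fit between the inner faces of the y-facing walls.

The spool is on top of the stool. The house frame is on the floor beside the stool on its +y side.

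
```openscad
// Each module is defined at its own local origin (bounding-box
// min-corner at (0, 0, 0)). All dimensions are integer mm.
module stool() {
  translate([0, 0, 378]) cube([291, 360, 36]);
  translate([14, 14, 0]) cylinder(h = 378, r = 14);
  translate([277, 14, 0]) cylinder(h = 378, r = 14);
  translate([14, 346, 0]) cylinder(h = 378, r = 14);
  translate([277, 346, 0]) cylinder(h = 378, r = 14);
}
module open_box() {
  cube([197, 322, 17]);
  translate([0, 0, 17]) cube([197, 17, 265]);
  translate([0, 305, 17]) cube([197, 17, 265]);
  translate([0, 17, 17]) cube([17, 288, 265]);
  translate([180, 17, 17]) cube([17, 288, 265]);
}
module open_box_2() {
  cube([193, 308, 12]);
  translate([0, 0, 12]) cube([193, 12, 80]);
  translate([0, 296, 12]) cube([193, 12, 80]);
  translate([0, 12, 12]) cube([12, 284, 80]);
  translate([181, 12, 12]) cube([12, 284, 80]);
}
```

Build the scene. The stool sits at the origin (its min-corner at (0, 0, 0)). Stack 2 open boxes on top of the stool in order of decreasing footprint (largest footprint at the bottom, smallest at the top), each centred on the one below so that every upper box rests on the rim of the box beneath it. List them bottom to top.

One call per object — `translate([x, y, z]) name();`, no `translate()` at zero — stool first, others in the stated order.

stool();
translate([47, 19, 414]) open_box();
translate([49, 26, 696]) open_box_2();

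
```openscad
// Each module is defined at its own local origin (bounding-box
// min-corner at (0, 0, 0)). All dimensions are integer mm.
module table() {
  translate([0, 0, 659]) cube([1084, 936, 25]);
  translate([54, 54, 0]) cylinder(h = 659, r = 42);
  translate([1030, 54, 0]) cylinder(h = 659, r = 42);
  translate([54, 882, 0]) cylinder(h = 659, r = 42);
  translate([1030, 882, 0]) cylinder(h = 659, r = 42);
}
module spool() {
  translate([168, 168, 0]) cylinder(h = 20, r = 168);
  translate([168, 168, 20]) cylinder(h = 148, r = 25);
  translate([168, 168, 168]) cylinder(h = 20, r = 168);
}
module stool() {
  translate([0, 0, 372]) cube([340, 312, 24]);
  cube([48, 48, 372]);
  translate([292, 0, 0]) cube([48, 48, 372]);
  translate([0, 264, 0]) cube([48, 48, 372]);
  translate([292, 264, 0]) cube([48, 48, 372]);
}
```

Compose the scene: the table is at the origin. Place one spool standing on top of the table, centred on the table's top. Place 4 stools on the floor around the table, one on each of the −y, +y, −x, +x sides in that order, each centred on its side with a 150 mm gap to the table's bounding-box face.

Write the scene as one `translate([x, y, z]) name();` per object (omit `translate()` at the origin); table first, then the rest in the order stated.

table();
translate([374, 300, 684]) spool();
translate([372, -462, 0]) stool();
translate([372, 1086, 0]) stool();
translate([-490, 312, 0]) stool();
translate([1234, 312, 0]) stool();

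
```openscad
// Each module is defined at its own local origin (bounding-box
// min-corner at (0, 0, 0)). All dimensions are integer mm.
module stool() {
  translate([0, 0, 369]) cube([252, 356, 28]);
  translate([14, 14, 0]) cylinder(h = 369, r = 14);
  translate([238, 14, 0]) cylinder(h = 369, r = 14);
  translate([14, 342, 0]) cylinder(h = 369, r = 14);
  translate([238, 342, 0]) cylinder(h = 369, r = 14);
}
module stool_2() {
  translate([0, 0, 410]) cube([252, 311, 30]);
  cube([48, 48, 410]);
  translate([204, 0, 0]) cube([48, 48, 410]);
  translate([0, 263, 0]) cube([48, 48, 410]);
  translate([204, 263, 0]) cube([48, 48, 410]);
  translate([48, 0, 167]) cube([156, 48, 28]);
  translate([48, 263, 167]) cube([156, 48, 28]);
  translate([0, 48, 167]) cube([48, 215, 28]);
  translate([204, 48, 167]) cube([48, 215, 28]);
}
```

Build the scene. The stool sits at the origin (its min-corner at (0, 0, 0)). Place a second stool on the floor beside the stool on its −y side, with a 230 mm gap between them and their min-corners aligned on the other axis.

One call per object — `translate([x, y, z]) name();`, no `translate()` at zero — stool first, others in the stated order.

stool();
translate([0, -541, 0]) stool_2();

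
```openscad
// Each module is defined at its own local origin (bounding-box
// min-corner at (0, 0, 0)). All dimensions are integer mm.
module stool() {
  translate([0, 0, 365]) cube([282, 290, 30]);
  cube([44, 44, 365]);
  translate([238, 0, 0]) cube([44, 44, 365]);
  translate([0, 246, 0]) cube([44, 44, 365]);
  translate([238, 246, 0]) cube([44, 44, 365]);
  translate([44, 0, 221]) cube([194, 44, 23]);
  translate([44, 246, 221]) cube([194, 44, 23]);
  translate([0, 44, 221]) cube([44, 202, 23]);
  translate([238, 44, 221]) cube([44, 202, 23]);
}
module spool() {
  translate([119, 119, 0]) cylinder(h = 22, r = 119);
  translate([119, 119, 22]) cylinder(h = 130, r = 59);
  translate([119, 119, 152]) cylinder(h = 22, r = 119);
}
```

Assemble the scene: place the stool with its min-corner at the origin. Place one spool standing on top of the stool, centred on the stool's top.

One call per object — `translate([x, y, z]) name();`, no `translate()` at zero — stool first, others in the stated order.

stool();
translate([22, 26, 395]) spool();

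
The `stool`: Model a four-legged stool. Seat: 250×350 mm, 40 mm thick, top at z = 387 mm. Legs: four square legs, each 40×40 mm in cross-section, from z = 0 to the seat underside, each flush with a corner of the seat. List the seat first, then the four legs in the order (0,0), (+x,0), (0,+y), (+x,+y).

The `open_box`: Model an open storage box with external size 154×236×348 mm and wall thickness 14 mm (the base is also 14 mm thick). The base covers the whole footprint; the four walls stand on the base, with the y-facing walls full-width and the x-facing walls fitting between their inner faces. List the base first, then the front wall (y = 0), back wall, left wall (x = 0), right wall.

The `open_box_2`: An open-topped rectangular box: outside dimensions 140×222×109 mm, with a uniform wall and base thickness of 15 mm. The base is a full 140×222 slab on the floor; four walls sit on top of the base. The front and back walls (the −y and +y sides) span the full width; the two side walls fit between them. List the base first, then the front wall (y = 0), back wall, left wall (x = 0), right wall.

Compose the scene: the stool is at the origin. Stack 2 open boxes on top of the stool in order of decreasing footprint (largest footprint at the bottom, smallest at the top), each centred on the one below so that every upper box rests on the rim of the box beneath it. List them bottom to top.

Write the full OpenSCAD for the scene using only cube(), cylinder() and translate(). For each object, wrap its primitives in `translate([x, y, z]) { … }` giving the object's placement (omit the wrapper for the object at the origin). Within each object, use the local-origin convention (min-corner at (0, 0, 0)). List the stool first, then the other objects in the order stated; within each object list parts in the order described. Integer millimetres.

translate([0, 0, 347]) cube([250, 350, 40]);
cube([40, 40, 347]);
translate([210, 0, 0]) cube([40, 40, 347]);
translate([0, 310, 0]) cube([40, 40, 347]);
translate([210, 310, 0]) cube([40, 40, 347]);
translate([48, 57, 387]) {
  cube([154, 236, 14]);
  translate([0, 0, 14]) cube([154, 14, 334]);
  translate([0, 222, 14]) cube([154, 14, 334]);
  translate([0, 14, 14]) cube([14, 208, 334]);
  translate([140, 14, 14]) cube([14, 208, 334]);
}
translate([55, 64, 735]) {
  cube([140, 222, 15]);
  translate([0, 0, 15]) cube([140, 15, 94]);
  translate([0, 207, 15]) cube([140, 15, 94]);
  translate([0, 15, 15]) cube([15, 192, 94]);
  translate([125, 15, 15]) cube([15, 192, 94]);
}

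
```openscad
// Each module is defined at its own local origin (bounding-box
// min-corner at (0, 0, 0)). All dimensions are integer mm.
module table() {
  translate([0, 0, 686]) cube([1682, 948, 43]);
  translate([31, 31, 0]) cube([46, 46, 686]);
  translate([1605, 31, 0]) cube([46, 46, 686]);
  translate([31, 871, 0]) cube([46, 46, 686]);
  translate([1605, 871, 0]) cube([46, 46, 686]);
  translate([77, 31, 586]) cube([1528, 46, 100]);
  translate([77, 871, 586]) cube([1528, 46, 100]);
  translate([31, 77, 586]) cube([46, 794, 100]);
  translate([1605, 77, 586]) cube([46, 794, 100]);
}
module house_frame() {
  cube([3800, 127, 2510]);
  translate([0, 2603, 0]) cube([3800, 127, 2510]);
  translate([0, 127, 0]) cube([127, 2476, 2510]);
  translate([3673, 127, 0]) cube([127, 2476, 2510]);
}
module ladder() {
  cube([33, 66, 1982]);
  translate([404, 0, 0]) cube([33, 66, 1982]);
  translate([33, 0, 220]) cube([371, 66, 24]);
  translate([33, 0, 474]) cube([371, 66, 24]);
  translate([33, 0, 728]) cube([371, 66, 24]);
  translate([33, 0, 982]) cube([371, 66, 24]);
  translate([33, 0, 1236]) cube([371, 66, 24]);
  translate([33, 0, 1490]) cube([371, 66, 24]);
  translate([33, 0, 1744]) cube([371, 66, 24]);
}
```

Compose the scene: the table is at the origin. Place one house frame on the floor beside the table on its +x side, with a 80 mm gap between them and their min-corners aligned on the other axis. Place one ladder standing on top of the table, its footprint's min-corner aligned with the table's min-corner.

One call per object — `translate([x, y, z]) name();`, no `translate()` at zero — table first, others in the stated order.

table();
translate([1762, 0, 0]) house_frame();
translate([0, 0, 729]) ladder();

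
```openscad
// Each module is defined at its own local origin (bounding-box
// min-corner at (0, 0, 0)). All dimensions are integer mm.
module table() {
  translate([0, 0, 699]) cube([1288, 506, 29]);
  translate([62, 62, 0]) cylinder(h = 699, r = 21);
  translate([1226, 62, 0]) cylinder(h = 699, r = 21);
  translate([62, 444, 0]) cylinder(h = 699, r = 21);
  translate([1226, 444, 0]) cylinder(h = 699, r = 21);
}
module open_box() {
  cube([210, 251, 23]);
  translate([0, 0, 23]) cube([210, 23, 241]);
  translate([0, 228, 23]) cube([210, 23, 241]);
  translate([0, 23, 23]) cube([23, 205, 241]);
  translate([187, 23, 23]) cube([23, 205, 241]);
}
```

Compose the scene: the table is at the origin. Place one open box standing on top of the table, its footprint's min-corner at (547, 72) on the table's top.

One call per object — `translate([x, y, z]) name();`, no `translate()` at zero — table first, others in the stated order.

table();
translate([547, 72, 728]) open_box();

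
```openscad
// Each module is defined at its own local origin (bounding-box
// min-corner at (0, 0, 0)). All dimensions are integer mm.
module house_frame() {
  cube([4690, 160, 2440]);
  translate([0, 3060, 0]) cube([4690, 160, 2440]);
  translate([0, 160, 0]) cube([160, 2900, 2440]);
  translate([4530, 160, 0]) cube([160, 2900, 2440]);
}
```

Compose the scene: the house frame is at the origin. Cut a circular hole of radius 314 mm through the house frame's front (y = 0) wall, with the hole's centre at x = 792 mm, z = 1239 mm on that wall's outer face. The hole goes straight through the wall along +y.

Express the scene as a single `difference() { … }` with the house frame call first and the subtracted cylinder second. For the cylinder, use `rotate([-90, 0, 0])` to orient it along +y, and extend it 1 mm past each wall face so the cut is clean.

difference() {
  house_frame();
  translate([792, -1, 1239]) rotate([-90, 0, 0]) cylinder(h = 162, r = 314);
}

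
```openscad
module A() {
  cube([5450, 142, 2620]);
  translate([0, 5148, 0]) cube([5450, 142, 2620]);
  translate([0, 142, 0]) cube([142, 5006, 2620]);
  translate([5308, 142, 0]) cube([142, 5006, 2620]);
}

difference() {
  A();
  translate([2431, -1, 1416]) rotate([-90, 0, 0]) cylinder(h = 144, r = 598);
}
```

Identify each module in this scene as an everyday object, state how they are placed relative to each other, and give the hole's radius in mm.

The subtracted cylinder has r = 598 mm.

A is a house frame. The house frame has a circular hole through its front wall. The hole's radius is 598 mm.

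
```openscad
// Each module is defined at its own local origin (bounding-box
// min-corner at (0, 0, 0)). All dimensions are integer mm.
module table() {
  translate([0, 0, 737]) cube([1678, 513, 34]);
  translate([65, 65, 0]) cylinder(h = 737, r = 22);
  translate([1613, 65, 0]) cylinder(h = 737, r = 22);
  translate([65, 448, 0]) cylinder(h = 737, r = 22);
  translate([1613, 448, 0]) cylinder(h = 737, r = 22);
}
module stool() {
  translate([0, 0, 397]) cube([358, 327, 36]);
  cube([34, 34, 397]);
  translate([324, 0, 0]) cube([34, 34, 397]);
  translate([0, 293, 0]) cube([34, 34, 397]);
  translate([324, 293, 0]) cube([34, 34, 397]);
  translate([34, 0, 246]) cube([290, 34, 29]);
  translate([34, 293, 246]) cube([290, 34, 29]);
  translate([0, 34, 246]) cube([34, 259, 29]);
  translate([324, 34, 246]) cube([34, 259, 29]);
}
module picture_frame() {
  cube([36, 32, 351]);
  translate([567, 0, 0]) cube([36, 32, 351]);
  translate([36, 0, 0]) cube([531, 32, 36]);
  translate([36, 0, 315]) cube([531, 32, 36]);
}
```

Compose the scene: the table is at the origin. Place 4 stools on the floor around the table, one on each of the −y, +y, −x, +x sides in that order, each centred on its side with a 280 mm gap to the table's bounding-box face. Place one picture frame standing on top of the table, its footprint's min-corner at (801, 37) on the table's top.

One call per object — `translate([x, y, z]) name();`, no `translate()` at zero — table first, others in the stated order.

table();
translate([660, -607, 0]) stool();
translate([660, 793, 0]) stool();
translate([-638, 93, 0]) stool();
translate([1958, 93, 0]) stool();
translate([801, 37, 771]) picture_frame();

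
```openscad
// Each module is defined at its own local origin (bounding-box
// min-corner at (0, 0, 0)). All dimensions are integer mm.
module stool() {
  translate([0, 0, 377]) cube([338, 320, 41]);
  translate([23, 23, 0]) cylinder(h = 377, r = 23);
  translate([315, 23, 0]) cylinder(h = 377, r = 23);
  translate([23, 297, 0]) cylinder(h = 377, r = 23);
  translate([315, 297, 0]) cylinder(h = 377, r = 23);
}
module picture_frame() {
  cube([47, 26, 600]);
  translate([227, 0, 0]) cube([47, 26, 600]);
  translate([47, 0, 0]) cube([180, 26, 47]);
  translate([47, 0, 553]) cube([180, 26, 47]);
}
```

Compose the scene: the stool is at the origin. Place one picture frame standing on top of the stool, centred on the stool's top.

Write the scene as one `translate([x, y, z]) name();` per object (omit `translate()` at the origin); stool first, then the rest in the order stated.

stool();
translate([32, 147, 418]) picture_frame();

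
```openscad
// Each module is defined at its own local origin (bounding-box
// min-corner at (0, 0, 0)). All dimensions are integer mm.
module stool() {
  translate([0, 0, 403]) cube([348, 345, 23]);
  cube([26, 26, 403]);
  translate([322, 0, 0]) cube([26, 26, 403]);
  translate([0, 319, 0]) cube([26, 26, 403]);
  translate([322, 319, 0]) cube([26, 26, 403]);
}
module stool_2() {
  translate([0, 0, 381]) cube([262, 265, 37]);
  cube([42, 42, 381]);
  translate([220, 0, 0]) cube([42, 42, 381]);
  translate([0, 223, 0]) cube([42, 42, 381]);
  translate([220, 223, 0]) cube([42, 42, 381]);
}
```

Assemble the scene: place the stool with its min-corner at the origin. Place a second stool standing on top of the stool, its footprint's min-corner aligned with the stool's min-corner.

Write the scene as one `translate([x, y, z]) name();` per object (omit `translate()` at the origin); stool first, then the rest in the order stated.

stool();
translate([0, 0, 426]) stool_2();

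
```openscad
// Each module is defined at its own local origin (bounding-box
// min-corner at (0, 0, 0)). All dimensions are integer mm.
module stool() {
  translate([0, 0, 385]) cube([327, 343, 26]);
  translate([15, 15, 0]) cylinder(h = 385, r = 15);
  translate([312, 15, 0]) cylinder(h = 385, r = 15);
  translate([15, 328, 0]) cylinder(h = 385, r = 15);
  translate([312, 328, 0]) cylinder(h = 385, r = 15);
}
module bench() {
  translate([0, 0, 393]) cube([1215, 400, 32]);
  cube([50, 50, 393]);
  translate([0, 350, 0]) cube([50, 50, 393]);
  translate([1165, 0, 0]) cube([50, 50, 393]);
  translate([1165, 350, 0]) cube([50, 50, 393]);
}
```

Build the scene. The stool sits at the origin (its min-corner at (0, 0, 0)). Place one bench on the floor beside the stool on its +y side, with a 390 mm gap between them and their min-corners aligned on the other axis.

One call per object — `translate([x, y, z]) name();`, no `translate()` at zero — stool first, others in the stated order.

stool();
translate([0, 733, 0]) bench();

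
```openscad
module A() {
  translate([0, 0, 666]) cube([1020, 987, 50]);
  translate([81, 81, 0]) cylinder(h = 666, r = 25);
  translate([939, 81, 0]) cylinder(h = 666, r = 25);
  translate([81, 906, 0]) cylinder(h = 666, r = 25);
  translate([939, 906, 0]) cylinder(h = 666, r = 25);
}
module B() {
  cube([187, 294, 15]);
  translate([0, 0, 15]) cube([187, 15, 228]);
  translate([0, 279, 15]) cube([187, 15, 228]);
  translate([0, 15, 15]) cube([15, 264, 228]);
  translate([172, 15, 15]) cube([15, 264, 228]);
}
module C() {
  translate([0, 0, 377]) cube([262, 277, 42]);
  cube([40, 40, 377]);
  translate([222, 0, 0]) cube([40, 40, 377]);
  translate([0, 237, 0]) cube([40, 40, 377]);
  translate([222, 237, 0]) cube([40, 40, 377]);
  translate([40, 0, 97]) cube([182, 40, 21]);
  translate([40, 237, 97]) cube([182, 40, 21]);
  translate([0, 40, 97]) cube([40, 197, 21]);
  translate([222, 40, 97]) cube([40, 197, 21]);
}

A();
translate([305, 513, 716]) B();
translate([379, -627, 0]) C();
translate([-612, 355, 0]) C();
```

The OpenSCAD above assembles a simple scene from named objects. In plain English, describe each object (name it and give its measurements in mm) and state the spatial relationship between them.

A is a rectangular dining table. The top is 1020×987×50 mm with its upper surface at z = 716 mm. It stands on four round legs of 50 mm diameter, each leg's bounding box inset 56 mm from the nearest pair of top edges, running from the floor to the underside of the top.

B is an open-topped rectangular box: outside dimensions 187×294×243 mm, with a uniform wall and base thickness of 15 mm. The base is a full 187×294 slab on the floor; four walls sit on top of the base. The front and back walls (the −y and +y sides) span the full width; the two side walls fit between them.

C is a simple wooden stool: a rectangular seat 262 mm (x) by 277 mm (y), 42 mm thick, top face at z = 419 mm, on four square legs, each 40×40 mm in cross-section. The legs rest on z = 0, each flush with a corner of the seat. Four stretchers, 40 mm wide and 21 mm tall, connect adjacent legs with their undersides at z = 97 mm, each running between the inner faces of the legs it joins and aligned with the legs' outer faces on the other axis.

The open box is on top of the table. Two stools sit around the table at the −y, −x sides.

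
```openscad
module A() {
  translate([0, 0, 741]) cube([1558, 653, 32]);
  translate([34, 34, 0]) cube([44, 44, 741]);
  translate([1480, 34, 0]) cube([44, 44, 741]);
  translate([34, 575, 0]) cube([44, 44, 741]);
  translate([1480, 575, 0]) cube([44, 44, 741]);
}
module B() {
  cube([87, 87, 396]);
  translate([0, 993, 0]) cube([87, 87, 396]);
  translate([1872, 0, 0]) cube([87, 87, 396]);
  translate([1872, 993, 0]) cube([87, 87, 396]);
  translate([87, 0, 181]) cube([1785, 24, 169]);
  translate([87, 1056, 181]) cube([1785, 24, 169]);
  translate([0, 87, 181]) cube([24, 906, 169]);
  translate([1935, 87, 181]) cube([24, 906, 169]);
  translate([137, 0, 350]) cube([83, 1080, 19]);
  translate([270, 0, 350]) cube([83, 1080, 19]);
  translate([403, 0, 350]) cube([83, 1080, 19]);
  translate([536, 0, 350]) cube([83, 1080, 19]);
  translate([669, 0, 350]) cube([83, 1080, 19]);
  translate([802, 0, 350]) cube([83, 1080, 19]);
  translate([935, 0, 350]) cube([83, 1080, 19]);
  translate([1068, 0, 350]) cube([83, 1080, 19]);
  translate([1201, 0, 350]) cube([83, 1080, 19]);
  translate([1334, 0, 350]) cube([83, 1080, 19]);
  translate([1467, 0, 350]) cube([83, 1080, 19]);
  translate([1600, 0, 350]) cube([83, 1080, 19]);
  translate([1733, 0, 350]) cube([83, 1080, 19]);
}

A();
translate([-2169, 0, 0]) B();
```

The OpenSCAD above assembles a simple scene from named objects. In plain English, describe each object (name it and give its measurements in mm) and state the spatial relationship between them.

A is a rectangular dining table. The top is 1558×653×32 mm with its upper surface at z = 773 mm. It stands on four 44×44 mm square legs, each inset 34 mm from the nearest pair of top edges, running from the floor to the underside of the top.

B is a bed frame 1959 mm long (x) by 1080 mm wide (y). Four 87×87 mm corner posts, 396 mm tall, at the corners of the footprint. Four rails of 24 mm thickness and 169 mm height run between adjacent posts with their undersides at z = 181 mm, their outer faces flush with the outside of the frame (the two x-running rails run between the posts' inner faces; the two y-running rails run between the posts' inner faces). 13 slats, each 83 mm wide (x) and 19 mm thick, lie across the top of the two x-running rails, running the full 1080 mm width of the frame in y; the slats are evenly spaced along x between the inner faces of the end posts with equal gaps (rounded down to the nearest mm) at the −x end and between each pair — any rounding remainder accumulates at the +x end.

The bed frame is on the floor beside the table on its −x side.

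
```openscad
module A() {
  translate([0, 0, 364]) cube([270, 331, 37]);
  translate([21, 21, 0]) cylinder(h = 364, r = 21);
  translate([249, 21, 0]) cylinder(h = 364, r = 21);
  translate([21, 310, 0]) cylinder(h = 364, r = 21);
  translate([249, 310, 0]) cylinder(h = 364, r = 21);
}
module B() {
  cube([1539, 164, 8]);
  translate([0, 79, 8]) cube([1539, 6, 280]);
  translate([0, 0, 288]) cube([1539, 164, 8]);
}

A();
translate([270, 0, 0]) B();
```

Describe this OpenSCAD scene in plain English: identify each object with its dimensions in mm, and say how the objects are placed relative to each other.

A is a four-legged stool. The seat is 270×331 mm, 37 mm thick, top at z = 401 mm. It stands on four round legs, each 42 mm in diameter, from z = 0 to the seat underside, each leg's axis is inset half a diameter from the nearest pair of seat edges (so the leg's bounding box is flush with the corner).

B is an I-beam lying along x, 1539 mm long. Overall section height 296 mm. Two flanges 164 mm wide (y) and 8 mm thick, one on the floor and one at the top; a web 6 mm thick runs between them, centred on the flange width.

The I-beam is against the stool's +x side, with their −y faces flush.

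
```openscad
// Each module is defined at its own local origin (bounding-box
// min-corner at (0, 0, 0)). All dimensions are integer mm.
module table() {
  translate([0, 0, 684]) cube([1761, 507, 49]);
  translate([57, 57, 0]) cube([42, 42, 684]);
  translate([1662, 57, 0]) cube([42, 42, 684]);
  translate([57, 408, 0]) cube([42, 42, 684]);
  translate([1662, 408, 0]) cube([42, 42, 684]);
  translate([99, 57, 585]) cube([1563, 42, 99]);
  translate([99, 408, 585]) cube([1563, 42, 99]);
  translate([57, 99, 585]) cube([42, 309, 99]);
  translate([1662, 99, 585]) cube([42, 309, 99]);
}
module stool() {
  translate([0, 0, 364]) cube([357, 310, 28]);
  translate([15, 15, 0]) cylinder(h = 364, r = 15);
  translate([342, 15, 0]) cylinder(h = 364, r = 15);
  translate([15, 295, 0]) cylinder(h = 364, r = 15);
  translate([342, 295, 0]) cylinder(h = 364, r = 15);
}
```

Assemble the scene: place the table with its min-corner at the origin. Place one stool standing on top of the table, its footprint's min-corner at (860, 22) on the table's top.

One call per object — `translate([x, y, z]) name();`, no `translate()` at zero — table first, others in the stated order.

table();
translate([860, 22, 733]) stool();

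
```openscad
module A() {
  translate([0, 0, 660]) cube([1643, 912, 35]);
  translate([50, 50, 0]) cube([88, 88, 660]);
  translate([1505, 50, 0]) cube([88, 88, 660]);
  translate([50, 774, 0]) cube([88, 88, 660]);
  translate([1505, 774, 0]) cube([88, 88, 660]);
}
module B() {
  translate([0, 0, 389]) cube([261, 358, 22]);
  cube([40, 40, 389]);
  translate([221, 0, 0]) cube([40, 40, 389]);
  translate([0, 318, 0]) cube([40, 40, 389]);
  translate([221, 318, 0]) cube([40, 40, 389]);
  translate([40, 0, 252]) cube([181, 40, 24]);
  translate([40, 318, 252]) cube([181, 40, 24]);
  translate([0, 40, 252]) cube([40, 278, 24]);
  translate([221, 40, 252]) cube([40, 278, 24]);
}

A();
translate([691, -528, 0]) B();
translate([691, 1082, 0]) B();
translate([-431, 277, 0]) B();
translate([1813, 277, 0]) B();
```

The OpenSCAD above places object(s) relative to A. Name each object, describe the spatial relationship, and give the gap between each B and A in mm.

A is a table. B is a stool. Four stools sit around the table at the −y, +y, −x, +x sides. The gap between each stool and the table is 170 mm.

Each stool's nearest face is 170 mm from the table's bounding box.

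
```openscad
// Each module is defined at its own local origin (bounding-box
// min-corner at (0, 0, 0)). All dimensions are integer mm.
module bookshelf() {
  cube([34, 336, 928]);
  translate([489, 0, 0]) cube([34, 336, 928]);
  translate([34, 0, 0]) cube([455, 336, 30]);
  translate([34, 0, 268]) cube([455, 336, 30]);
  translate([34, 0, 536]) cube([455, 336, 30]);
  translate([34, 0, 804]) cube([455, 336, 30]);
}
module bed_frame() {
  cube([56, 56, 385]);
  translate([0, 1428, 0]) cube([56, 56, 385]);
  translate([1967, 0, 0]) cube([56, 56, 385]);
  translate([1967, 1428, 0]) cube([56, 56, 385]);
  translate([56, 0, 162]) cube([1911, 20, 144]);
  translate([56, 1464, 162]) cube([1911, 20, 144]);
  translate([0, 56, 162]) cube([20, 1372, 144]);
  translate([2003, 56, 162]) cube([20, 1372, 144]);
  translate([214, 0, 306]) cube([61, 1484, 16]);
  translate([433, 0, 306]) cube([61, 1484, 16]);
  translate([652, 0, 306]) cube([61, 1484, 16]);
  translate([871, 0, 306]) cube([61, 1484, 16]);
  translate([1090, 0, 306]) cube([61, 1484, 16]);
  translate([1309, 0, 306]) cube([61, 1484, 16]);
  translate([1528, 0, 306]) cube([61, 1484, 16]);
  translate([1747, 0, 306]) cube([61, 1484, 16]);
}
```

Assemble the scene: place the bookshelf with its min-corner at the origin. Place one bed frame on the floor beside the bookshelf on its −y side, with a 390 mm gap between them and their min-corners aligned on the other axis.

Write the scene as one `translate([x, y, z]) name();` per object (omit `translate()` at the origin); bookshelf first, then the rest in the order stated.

bookshelf();
translate([0, -1874, 0]) bed_frame();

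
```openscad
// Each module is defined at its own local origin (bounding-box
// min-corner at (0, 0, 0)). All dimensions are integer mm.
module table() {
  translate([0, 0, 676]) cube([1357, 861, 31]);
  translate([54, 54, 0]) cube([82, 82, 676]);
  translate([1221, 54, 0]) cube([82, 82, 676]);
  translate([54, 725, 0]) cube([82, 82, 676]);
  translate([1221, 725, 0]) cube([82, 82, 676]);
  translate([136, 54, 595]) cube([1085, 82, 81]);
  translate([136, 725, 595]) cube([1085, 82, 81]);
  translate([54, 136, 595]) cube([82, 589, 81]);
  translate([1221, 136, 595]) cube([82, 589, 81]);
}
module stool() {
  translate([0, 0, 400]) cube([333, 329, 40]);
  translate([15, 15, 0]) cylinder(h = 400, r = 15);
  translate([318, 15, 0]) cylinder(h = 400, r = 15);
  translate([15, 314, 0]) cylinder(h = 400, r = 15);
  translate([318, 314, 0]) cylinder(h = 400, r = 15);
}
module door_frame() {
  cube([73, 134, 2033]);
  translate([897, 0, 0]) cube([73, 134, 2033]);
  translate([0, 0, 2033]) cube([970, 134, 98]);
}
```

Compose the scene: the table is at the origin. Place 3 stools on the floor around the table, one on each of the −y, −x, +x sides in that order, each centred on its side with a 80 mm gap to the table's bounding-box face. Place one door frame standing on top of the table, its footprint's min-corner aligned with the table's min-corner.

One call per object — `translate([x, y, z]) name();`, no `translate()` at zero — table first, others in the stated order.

table();
translate([512, -409, 0]) stool();
translate([-413, 266, 0]) stool();
translate([1437, 266, 0]) stool();
translate([0, 0, 707]) door_frame();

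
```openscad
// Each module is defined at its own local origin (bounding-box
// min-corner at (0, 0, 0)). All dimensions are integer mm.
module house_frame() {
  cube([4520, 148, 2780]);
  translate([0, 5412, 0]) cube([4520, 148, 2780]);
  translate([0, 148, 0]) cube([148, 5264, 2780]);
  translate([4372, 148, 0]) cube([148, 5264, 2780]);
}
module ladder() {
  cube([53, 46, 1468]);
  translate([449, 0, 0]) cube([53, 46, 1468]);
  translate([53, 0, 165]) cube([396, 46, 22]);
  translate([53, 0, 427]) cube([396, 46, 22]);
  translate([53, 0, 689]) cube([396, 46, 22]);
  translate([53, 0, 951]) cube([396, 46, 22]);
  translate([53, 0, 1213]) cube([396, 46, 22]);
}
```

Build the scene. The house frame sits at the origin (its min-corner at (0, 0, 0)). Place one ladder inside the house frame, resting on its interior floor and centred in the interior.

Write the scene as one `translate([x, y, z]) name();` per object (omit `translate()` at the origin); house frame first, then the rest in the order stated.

house_frame();
translate([2009, 2757, 0]) ladder();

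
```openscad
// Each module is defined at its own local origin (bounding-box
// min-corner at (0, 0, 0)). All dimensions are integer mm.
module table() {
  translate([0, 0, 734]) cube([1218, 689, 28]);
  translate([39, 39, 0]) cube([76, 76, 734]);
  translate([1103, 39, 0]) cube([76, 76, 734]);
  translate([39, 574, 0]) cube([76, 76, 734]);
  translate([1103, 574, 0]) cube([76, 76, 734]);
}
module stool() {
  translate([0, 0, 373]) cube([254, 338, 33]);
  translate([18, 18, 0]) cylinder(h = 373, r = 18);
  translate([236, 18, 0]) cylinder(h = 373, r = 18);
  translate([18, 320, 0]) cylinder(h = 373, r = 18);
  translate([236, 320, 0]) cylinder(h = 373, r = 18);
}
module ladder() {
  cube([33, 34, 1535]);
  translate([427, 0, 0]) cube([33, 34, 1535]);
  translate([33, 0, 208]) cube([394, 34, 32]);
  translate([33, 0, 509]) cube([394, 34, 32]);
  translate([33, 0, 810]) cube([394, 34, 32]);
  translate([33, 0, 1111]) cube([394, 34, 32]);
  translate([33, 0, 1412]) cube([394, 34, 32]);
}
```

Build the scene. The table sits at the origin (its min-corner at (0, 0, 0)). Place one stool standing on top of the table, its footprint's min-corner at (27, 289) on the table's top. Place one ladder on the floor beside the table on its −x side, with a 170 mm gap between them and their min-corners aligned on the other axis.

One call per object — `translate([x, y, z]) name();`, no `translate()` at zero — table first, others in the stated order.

table();
translate([27, 289, 762]) stool();
translate([-630, 0, 0]) ladder();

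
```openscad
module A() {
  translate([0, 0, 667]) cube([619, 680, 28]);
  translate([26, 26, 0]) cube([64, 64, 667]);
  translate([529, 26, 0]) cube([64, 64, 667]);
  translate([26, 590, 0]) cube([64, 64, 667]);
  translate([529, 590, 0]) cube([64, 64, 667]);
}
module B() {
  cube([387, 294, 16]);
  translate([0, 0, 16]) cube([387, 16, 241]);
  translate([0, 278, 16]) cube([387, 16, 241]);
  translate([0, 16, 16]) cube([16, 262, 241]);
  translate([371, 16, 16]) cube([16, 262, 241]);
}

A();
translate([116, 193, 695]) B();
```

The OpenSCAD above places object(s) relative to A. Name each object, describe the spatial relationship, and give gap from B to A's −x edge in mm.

A is a table. B is an open box. The open box is on top of the table, centred. The gap from the open box to the table's −x edge is 116 mm.

The open box's min-x is at 116; the table's min-x is 0; gap = 116 mm.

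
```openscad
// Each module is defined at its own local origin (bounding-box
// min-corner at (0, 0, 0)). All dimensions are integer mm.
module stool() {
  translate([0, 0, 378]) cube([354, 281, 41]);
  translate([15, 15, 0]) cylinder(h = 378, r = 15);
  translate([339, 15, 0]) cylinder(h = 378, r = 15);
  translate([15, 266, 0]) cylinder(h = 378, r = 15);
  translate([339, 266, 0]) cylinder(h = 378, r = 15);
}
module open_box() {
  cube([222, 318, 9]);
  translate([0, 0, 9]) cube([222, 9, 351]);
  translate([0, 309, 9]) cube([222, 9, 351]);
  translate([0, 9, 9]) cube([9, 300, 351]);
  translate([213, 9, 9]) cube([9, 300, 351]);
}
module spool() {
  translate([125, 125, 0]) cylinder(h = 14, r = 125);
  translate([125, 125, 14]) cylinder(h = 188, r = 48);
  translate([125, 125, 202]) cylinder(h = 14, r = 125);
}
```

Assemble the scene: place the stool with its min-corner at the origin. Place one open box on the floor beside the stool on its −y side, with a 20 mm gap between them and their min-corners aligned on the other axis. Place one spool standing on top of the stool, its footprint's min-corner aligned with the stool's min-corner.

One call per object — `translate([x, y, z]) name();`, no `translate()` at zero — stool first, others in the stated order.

stool();
translate([0, -338, 0]) open_box();
translate([0, 0, 419]) spool();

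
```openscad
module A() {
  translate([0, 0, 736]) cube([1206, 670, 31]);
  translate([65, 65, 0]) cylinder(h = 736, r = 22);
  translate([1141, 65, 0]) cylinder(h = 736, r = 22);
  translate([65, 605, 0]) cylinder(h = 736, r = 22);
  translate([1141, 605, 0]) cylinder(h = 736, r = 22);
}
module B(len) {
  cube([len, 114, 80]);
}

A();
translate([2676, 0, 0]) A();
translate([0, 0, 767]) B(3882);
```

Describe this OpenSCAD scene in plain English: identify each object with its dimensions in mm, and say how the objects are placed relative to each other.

A is a table: top 1206 mm (x) × 670 mm (y), 31 mm thick, upper face at z = 767 mm, on four round legs of 44 mm diameter, each leg's bounding box inset 43 mm from the nearest pair of top edges, running from z = 0 to the bottom of the top.

B is a rectangular beam 3882 mm long (x), 114 mm deep (y), 80 mm thick (z).

The beam spans the tops of two tables placed 1470 mm apart, resting at z = 767 mm.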